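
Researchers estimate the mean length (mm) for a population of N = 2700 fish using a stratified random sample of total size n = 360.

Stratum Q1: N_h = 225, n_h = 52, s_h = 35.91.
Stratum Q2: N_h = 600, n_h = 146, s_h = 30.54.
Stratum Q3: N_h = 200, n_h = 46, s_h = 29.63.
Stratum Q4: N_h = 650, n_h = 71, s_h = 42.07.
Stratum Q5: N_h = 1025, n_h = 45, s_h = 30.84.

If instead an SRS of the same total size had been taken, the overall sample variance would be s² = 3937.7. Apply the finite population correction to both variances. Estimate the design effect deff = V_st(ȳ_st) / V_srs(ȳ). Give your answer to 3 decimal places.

V̂(ȳ_st) = Σ W_h² (1 − n_h/N_h) s_h²/n_h, with W_h = N_h/N and N = 2700:
  stratum Q1: (225/2700)²·(1 − 52/225)·35.91²/52 = 0.132412
  stratum Q2: (600/2700)²·(1 − 146/600)·30.54²/146 = 0.238707
  stratum Q3: (200/2700)²·(1 − 46/200)·29.63²/46 = 0.0806359
  stratum Q4: (650/2700)²·(1 − 71/650)·42.07²/71 = 1.28692
  stratum Q5: (1025/2700)²·(1 − 45/1025)·30.84²/45 = 2.91232
V_st = 4.65099
V_srs = (1 − 360/2700)·3937.7/360 = 9.47965
deff = V_st / V_srs = 4.65099/9.47965 = 0.4906

deff ≈ 0.491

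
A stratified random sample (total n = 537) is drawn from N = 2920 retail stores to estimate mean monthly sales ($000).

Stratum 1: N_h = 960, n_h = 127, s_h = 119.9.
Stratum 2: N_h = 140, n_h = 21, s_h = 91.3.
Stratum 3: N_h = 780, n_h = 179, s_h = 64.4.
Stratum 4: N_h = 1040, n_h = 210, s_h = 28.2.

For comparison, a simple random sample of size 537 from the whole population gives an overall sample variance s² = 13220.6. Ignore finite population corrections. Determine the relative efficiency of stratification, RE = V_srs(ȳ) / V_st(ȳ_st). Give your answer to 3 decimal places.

V̂(ȳ_st) = Σ W_h² s_h²/n_h, with W_h = N_h/N and N = 2920:
  stratum 1: (960/2920)²·119.9²/127 = 12.2352
  stratum 2: (140/2920)²·91.3²/21 = 0.912457
  stratum 3: (780/2920)²·64.4²/179 = 1.65326
  stratum 4: (1040/2920)²·28.2²/210 = 0.480374
V_st = 15.2813
V_srs = s²/n = 13220.6/537 = 24.6194
Relative efficiency = V_srs / V_st = 24.6194/15.2813 = 1.6111

RE ≈ 1.611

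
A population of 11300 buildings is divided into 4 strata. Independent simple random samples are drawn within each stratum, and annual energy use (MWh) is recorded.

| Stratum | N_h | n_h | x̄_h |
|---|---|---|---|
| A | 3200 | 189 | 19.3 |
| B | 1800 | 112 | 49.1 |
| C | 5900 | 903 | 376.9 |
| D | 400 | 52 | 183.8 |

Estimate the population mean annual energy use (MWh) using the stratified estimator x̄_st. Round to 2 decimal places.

N = Σ N_h = 11300. Stratum weights W_h = N_h/N.
x̄_st = (3200·19.3 + 1800·49.1 + 5900·376.9 + 400·183.8) / 11300 = 216.5814

x̄_st ≈ 216.58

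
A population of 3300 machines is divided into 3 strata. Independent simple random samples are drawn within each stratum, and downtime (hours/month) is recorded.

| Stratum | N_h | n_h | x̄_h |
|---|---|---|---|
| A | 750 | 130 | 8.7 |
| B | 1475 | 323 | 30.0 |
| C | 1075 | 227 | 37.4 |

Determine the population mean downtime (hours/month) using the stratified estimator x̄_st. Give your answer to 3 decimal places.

x̄_st ≈ 27.570

N = Σ N_h = 3300. Stratum weights W_h = N_h/N.
x̄_st = (750·8.7 + 1475·30.0 + 1075·37.4) / 3300 = 27.56970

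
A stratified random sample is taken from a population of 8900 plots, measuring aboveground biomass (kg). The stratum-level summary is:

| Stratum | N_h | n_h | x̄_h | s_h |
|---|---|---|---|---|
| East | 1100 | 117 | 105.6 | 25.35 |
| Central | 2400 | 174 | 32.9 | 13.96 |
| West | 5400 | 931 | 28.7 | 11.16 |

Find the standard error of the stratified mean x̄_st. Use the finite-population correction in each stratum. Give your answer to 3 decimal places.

SE(x̄_st) ≈ 0.437

V̂(x̄_st) = Σ W_h² (1 − n_h/N_h) s_h²/n_h, with W_h = N_h/N and N = 8900:
  stratum East: (1100/8900)²·(1 − 117/1100)·25.35²/117 = 0.0749784
  stratum Central: (2400/8900)²·(1 − 174/2400)·13.96²/174 = 0.0755402
  stratum West: (5400/8900)²·(1 − 931/5400)·11.16²/931 = 0.0407571
V̂(x̄_st) = 0.191276
SE(x̄_st) = √0.191276 = 0.437351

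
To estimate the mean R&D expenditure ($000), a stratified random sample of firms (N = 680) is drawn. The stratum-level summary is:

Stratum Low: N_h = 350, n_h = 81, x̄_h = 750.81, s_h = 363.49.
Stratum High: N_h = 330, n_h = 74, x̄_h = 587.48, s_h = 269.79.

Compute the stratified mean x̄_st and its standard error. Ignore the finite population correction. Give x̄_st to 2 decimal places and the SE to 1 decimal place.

x̄_st = Σ W_h x̄_h = (350·750.81 + 330·587.48)/680 = 671.54691
V̂(x̄_st) = Σ W_h² s_h²/n_h, with W_h = N_h/N and N = 680:
  stratum Low: (350/680)²·363.49²/81 = 432.134
  stratum High: (330/680)²·269.79²/74 = 231.649
V̂(x̄_st) = 663.783
SE(x̄_st) = √663.783 = 25.764

x̄_st ≈ 671.55, SE ≈ 25.8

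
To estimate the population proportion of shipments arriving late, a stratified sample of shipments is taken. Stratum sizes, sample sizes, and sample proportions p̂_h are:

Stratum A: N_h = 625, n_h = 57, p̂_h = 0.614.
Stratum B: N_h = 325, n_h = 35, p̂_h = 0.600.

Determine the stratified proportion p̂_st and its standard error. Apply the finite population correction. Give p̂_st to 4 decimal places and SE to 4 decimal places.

N = 950; stratum weights W_h = N_h/N.
p̂_st = Σ W_h p̂_h = (625·0.614 + 325·0.600)/950 = 0.60921
V̂(p̂_st) = Σ W_h² (1 − n_h/N_h) p̂_h(1−p̂_h)/(n_h−1):
  stratum A: (625/950)²·(1 − 57/625)·0.614·0.386/56 = 0.00166475
  stratum B: (325/950)²·(1 − 35/325)·0.600·0.400/34 = 0.000737168
V̂(p̂_st) = 0.00240192; SE = √V̂ = 0.0490094

p̂_st ≈ 0.6092, SE ≈ 0.0490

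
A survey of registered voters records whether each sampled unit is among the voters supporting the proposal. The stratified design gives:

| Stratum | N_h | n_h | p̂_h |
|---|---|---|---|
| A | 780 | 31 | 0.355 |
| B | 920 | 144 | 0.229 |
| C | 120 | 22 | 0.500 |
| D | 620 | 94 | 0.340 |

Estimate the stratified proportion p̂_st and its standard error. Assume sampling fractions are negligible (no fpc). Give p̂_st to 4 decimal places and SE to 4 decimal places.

N = 2440; stratum weights W_h = N_h/N.
p̂_st = Σ W_h p̂_h = (780·0.355 + 920·0.229 + 120·0.500 + 620·0.340)/2440 = 0.31081
V̂(p̂_st) = Σ W_h² p̂_h(1−p̂_h)/(n_h−1):
  stratum A: (780/2440)²·0.355·0.645/30 = 0.000779967
  stratum B: (920/2440)²·0.229·0.771/143 = 0.000175529
  stratum C: (120/2440)²·0.500·0.500/21 = 2.87941e-05
  stratum D: (620/2440)²·0.340·0.660/93 = 0.000155791
V̂(p̂_st) = 0.00114008; SE = √V̂ = 0.0337651

p̂_st ≈ 0.3108, SE ≈ 0.0338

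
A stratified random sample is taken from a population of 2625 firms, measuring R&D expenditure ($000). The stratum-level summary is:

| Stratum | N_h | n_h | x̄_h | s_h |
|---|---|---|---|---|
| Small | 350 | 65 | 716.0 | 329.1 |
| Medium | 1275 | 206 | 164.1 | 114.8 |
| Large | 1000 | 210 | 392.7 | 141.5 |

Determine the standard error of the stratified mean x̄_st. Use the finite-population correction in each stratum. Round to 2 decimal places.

SE(x̄_st) ≈ 6.91

V̂(x̄_st) = Σ W_h² (1 − n_h/N_h) s_h²/n_h, with W_h = N_h/N and N = 2625:
  stratum Small: (350/2625)²·(1 − 65/350)·329.1²/65 = 24.1211
  stratum Medium: (1275/2625)²·(1 − 206/1275)·114.8²/206 = 12.6545
  stratum Large: (1000/2625)²·(1 − 210/1000)·141.5²/210 = 10.9311
V̂(x̄_st) = 47.7067
SE(x̄_st) = √47.7067 = 6.907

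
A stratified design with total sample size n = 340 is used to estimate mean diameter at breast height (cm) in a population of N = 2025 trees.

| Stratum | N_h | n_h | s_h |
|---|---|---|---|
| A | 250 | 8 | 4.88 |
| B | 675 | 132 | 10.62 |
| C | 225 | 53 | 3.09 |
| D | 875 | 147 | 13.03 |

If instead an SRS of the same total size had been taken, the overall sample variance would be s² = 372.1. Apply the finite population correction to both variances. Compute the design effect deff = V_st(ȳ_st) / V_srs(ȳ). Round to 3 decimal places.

V̂(ȳ_st) = Σ W_h² (1 − n_h/N_h) s_h²/n_h, with W_h = N_h/N and N = 2025:
  stratum A: (250/2025)²·(1 − 8/250)·4.88²/8 = 0.0439193
  stratum B: (675/2025)²·(1 − 132/675)·10.62²/132 = 0.076371
  stratum C: (225/2025)²·(1 − 53/225)·3.09²/53 = 0.00170021
  stratum D: (875/2025)²·(1 − 147/875)·13.03²/147 = 0.179416
V_st = 0.301406
V_srs = (1 − 340/2025)·372.1/340 = 0.910659
deff = V_st / V_srs = 0.301406/0.910659 = 0.3310

deff ≈ 0.331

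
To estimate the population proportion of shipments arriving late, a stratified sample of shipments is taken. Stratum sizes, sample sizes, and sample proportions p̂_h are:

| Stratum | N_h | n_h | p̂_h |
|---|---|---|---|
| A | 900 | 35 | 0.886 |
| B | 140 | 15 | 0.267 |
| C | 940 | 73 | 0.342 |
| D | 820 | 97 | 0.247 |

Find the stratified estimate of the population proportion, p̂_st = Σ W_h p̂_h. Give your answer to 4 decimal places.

p̂_st ≈ 0.4853

N = 2800; stratum weights W_h = N_h/N.
p̂_st = Σ W_h p̂_h = (900·0.886 + 140·0.267 + 940·0.342 + 820·0.247)/2800 = 0.48529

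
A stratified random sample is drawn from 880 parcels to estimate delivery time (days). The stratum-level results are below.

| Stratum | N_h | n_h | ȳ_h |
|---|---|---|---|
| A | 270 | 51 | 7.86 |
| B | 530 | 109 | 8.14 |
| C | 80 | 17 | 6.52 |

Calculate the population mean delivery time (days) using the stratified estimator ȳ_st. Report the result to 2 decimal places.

N = Σ N_h = 880. Stratum weights W_h = N_h/N.
ȳ_st = (270·7.86 + 530·8.14 + 80·6.52) / 880 = 7.9068

ȳ_st ≈ 7.91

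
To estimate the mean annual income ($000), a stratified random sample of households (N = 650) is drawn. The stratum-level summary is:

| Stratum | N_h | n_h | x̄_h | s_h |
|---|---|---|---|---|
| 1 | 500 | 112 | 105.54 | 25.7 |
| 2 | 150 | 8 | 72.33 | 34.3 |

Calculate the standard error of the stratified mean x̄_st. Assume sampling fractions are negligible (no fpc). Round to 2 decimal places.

SE(x̄_st) ≈ 3.36

V̂(x̄_st) = Σ W_h² s_h²/n_h, with W_h = N_h/N and N = 650:
  stratum 1: (500/650)²·25.7²/112 = 3.48949
  stratum 2: (150/650)²·34.3²/8 = 7.83166
V̂(x̄_st) = 11.3212
SE(x̄_st) = √11.3212 = 3.36469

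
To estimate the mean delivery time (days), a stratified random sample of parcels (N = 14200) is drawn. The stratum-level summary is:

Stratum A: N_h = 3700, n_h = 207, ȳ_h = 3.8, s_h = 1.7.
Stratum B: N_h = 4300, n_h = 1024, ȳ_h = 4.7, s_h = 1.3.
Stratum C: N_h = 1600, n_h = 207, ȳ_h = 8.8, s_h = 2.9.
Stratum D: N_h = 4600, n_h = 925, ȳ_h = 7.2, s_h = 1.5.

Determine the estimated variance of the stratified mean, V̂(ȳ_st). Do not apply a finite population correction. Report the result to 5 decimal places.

V̂(ȳ_st) = Σ W_h² s_h²/n_h, with W_h = N_h/N and N = 14200:
  stratum A: (3700/14200)²·1.7²/207 = 0.000947882
  stratum B: (4300/14200)²·1.3²/1024 = 0.000151338
  stratum C: (1600/14200)²·2.9²/207 = 0.000515809
  stratum D: (4600/14200)²·1.5²/925 = 0.000255258
V̂(ȳ_st) = 0.00187029

V̂(ȳ_st) ≈ 0.00187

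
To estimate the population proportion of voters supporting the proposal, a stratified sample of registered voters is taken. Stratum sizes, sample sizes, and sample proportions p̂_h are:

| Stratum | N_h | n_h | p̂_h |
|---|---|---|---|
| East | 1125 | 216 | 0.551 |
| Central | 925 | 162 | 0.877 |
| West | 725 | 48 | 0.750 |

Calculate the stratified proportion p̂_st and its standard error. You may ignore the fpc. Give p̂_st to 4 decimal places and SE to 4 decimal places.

p̂_st ≈ 0.7117, SE ≈ 0.0231

N = 2775; stratum weights W_h = N_h/N.
p̂_st = Σ W_h p̂_h = (1125·0.551 + 925·0.877 + 725·0.750)/2775 = 0.71166
V̂(p̂_st) = Σ W_h² p̂_h(1−p̂_h)/(n_h−1):
  stratum East: (1125/2775)²·0.551·0.449/215 = 0.00018912
  stratum Central: (925/2775)²·0.877·0.123/161 = 7.44451e-05
  stratum West: (725/2775)²·0.750·0.250/47 = 0.000272304
V̂(p̂_st) = 0.000535869; SE = √V̂ = 0.0231488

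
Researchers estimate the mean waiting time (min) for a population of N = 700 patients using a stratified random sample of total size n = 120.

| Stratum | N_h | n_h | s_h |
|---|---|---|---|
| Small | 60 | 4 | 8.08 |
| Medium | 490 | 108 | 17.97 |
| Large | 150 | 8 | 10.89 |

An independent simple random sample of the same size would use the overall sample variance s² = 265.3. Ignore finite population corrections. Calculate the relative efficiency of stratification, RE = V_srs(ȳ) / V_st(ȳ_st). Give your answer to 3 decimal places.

V̂(ȳ_st) = Σ W_h² s_h²/n_h, with W_h = N_h/N and N = 700:
  stratum Small: (60/700)²·8.08²/4 = 0.119914
  stratum Medium: (490/700)²·17.97²/108 = 1.4651
  stratum Large: (150/700)²·10.89²/8 = 0.680694
V_st = 2.26571
V_srs = s²/n = 265.3/120 = 2.21083
Relative efficiency = V_srs / V_st = 2.21083/2.26571 = 0.9758

RE ≈ 0.976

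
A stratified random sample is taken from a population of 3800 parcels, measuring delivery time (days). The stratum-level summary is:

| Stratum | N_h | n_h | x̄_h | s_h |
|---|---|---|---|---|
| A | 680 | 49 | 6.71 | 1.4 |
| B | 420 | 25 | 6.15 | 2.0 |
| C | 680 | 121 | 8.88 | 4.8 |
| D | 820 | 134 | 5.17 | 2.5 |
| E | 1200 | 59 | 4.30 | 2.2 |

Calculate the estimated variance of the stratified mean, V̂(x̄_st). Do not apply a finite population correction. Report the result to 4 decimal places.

V̂(x̄_st) = Σ W_h² s_h²/n_h, with W_h = N_h/N and N = 3800:
  stratum A: (680/3800)²·1.4²/49 = 0.00128089
  stratum B: (420/3800)²·2.0²/25 = 0.00195457
  stratum C: (680/3800)²·4.8²/121 = 0.00609744
  stratum D: (820/3800)²·2.5²/134 = 0.00217188
  stratum E: (1200/3800)²·2.2²/59 = 0.00818067
V̂(x̄_st) = 0.0196854

V̂(x̄_st) ≈ 0.0197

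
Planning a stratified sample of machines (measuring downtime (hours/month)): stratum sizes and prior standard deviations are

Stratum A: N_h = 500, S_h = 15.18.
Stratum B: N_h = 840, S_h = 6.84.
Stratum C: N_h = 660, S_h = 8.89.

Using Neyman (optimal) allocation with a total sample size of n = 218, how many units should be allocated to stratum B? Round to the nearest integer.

65

Neyman allocation: n_h = n · N_h S_h / Σ N_i S_i, with n = 218.
  stratum A: N_h·S_h = 500·15.18 = 7590.00
  stratum B: N_h·S_h = 840·6.84 = 5745.60
  stratum C: N_h·S_h = 660·8.89 = 5867.40
Σ N_h S_h = 19203.00
n for stratum B = 218·5745.60/19203.00 = 65.226 → 65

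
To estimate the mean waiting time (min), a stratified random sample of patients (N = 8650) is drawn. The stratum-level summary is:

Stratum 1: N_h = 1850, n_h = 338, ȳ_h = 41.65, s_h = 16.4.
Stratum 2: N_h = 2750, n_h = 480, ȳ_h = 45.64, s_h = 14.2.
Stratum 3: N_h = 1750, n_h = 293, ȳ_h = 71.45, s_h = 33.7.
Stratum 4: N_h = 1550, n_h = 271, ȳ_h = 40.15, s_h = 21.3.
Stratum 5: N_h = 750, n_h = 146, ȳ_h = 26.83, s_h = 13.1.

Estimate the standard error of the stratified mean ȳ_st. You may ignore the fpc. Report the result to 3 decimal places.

SE(ȳ_st) ≈ 0.548

V̂(ȳ_st) = Σ W_h² s_h²/n_h, with W_h = N_h/N and N = 8650:
  stratum 1: (1850/8650)²·16.4²/338 = 0.0363984
  stratum 2: (2750/8650)²·14.2²/480 = 0.0424589
  stratum 3: (1750/8650)²·33.7²/293 = 0.158649
  stratum 4: (1550/8650)²·21.3²/271 = 0.0537553
  stratum 5: (750/8650)²·13.1²/146 = 0.0088365
V̂(ȳ_st) = 0.300098
SE(ȳ_st) = √0.300098 = 0.547812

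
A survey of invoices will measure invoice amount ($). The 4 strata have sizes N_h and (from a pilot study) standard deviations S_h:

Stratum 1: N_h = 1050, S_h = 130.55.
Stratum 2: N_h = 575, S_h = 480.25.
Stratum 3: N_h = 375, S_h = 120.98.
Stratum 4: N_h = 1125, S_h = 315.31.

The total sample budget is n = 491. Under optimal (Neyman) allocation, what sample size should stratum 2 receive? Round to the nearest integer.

167

Neyman allocation: n_h = n · N_h S_h / Σ N_i S_i, with n = 491.
  stratum 1: N_h·S_h = 1050·130.55 = 137077.50
  stratum 2: N_h·S_h = 575·480.25 = 276143.75
  stratum 3: N_h·S_h = 375·120.98 = 45367.50
  stratum 4: N_h·S_h = 1125·315.31 = 354723.75
Σ N_h S_h = 813312.50
n for stratum 2 = 491·276143.75/813312.50 = 166.709 → 167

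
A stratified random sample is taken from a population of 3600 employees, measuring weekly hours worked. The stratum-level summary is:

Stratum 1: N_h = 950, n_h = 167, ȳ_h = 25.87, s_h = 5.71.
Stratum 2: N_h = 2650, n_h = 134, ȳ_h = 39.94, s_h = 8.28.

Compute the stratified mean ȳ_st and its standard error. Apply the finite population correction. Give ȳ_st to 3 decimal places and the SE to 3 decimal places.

ȳ_st = Σ W_h ȳ_h = (950·25.87 + 2650·39.94)/3600 = 36.22708
V̂(ȳ_st) = Σ W_h² (1 − n_h/N_h) s_h²/n_h, with W_h = N_h/N and N = 3600:
  stratum 1: (950/3600)²·(1 − 167/950)·5.71²/167 = 0.0112056
  stratum 2: (2650/3600)²·(1 − 134/2650)·8.28²/134 = 0.263213
V̂(ȳ_st) = 0.274419
SE(ȳ_st) = √0.274419 = 0.52385

ȳ_st ≈ 36.227, SE ≈ 0.524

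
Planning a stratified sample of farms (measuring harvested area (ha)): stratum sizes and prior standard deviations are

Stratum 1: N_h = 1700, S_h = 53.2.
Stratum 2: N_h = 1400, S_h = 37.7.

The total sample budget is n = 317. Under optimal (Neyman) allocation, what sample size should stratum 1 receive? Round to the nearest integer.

Neyman allocation: n_h = n · N_h S_h / Σ N_i S_i, with n = 317.
  stratum 1: N_h·S_h = 1700·53.2 = 90440.00
  stratum 2: N_h·S_h = 1400·37.7 = 52780.00
Σ N_h S_h = 143220.00
n for stratum 1 = 317·90440.00/143220.00 = 200.178 → 200

200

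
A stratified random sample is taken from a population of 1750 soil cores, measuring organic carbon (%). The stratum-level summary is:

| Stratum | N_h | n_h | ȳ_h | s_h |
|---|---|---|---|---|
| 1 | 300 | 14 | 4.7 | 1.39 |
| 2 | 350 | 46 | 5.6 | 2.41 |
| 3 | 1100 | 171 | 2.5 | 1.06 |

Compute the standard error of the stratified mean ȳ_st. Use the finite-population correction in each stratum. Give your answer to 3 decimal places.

V̂(ȳ_st) = Σ W_h² (1 − n_h/N_h) s_h²/n_h, with W_h = N_h/N and N = 1750:
  stratum 1: (300/1750)²·(1 − 14/300)·1.39²/14 = 0.00386645
  stratum 2: (350/1750)²·(1 − 46/350)·2.41²/46 = 0.00438674
  stratum 3: (1100/1750)²·(1 − 171/1100)·1.06²/171 = 0.00219254
V̂(ȳ_st) = 0.0104457
SE(ȳ_st) = √0.0104457 = 0.102204

SE(ȳ_st) ≈ 0.102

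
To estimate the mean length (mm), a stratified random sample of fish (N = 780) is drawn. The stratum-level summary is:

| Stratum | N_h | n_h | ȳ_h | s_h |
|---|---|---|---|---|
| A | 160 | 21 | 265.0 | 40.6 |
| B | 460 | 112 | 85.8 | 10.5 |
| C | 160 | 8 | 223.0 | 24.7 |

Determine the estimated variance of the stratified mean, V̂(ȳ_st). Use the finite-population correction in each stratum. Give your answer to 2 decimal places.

V̂(ȳ_st) = Σ W_h² (1 − n_h/N_h) s_h²/n_h, with W_h = N_h/N and N = 780:
  stratum A: (160/780)²·(1 − 21/160)·40.6²/21 = 2.86932
  stratum B: (460/780)²·(1 − 112/460)·10.5²/112 = 0.259005
  stratum C: (160/780)²·(1 − 8/160)·24.7²/8 = 3.04844
V̂(ȳ_st) = 6.17677

V̂(ȳ_st) ≈ 6.18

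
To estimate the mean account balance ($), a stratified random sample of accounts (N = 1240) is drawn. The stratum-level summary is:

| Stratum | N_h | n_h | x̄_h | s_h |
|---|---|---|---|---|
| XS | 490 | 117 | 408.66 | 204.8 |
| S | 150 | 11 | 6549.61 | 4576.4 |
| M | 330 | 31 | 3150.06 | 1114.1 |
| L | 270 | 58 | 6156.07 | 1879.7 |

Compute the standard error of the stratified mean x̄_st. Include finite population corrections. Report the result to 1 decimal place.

V̂(x̄_st) = Σ W_h² (1 − n_h/N_h) s_h²/n_h, with W_h = N_h/N and N = 1240:
  stratum XS: (490/1240)²·(1 − 117/490)·204.8²/117 = 42.6124
  stratum S: (150/1240)²·(1 − 11/150)·4576.4²/11 = 25817.7
  stratum M: (330/1240)²·(1 − 31/330)·1114.1²/31 = 2569.38
  stratum L: (270/1240)²·(1 − 58/270)·1879.7²/58 = 2267.8
V̂(x̄_st) = 30697.5
SE(x̄_st) = √30697.5 = 175.207

SE(x̄_st) ≈ 175.2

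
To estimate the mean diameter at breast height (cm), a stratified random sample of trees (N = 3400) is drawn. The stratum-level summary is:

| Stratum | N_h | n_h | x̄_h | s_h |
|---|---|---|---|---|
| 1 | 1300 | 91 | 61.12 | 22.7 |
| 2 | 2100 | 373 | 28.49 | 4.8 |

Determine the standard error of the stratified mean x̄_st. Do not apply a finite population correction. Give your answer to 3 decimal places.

V̂(x̄_st) = Σ W_h² s_h²/n_h, with W_h = N_h/N and N = 3400:
  stratum 1: (1300/3400)²·22.7²/91 = 0.827826
  stratum 2: (2100/3400)²·4.8²/373 = 0.0235643
V̂(x̄_st) = 0.851391
SE(x̄_st) = √0.851391 = 0.922708

SE(x̄_st) ≈ 0.923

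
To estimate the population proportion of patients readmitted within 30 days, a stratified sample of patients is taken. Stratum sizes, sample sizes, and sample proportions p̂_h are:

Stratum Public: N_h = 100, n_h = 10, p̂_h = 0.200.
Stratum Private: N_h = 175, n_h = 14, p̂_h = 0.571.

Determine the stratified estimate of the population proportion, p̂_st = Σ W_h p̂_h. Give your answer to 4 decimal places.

p̂_st ≈ 0.4361

N = 275; stratum weights W_h = N_h/N.
p̂_st = Σ W_h p̂_h = (100·0.200 + 175·0.571)/275 = 0.43609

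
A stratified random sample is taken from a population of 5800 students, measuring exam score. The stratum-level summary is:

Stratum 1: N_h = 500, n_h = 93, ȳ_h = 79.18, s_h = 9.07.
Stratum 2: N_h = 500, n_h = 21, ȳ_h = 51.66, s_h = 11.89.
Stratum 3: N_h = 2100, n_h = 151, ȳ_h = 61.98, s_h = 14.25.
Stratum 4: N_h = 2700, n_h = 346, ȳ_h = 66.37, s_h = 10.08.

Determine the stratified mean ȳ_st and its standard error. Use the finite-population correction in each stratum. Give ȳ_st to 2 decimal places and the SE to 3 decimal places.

ȳ_st ≈ 64.62, SE ≈ 0.522

ȳ_st = Σ W_h ȳ_h = (500·79.18 + 500·51.66 + 2100·61.98 + 2700·66.37)/5800 = 64.61672
V̂(ȳ_st) = Σ W_h² (1 − n_h/N_h) s_h²/n_h, with W_h = N_h/N and N = 5800:
  stratum 1: (500/5800)²·(1 − 93/500)·9.07²/93 = 0.00535106
  stratum 2: (500/5800)²·(1 − 21/500)·11.89²/21 = 0.0479285
  stratum 3: (2100/5800)²·(1 − 151/2100)·14.25²/151 = 0.163617
  stratum 4: (2700/5800)²·(1 − 346/2700)·10.08²/346 = 0.0554829
V̂(ȳ_st) = 0.272379
SE(ȳ_st) = √0.272379 = 0.5219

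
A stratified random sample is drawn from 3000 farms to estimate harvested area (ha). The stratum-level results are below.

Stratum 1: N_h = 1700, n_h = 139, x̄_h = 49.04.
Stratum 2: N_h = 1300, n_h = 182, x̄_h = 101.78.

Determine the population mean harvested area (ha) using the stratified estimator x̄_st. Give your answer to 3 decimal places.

N = Σ N_h = 3000. Stratum weights W_h = N_h/N.
x̄_st = (1700·49.04 + 1300·101.78) / 3000 = 71.89400

x̄_st ≈ 71.894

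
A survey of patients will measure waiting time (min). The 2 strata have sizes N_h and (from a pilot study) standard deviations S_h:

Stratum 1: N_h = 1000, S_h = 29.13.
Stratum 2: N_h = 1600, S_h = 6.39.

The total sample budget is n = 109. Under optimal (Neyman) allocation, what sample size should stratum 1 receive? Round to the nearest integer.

81

Neyman allocation: n_h = n · N_h S_h / Σ N_i S_i, with n = 109.
  stratum 1: N_h·S_h = 1000·29.13 = 29130.00
  stratum 2: N_h·S_h = 1600·6.39 = 10224.00
Σ N_h S_h = 39354.00
n for stratum 1 = 109·29130.00/39354.00 = 80.682 → 81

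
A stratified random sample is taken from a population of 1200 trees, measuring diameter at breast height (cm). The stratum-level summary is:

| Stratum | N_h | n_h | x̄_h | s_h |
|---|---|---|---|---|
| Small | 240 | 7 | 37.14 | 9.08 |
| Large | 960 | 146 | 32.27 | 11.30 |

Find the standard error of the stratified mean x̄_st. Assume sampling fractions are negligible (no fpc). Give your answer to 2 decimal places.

SE(x̄_st) ≈ 1.02

V̂(x̄_st) = Σ W_h² s_h²/n_h, with W_h = N_h/N and N = 1200:
  stratum Small: (240/1200)²·9.08²/7 = 0.471122
  stratum Large: (960/1200)²·11.30²/146 = 0.559737
V̂(x̄_st) = 1.03086
SE(x̄_st) = √1.03086 = 1.01531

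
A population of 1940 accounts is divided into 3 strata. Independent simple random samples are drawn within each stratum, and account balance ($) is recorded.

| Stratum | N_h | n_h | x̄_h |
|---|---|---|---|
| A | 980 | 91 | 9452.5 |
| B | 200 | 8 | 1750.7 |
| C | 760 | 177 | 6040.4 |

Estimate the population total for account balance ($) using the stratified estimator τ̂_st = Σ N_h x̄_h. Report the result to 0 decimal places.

τ̂_st = Σ N_h x̄_h = 980·9452.5 + 200·1750.7 + 760·6040.4 = 14204294

τ̂_st ≈ 14204294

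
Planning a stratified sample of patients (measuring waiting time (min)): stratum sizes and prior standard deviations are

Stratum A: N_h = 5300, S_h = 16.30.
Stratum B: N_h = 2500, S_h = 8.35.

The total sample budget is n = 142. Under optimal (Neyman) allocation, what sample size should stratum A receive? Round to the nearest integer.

Neyman allocation: n_h = n · N_h S_h / Σ N_i S_i, with n = 142.
  stratum A: N_h·S_h = 5300·16.30 = 86390.00
  stratum B: N_h·S_h = 2500·8.35 = 20875.00
Σ N_h S_h = 107265.00
n for stratum A = 142·86390.00/107265.00 = 114.365 → 114

114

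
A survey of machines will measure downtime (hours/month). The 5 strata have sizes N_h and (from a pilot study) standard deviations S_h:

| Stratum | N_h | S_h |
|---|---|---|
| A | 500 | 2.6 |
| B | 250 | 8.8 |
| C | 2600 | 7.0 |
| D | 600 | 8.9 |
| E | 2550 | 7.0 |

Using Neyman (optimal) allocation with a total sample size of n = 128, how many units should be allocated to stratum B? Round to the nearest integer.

Neyman allocation: n_h = n · N_h S_h / Σ N_i S_i, with n = 128.
  stratum A: N_h·S_h = 500·2.6 = 1300.00
  stratum B: N_h·S_h = 250·8.8 = 2200.00
  stratum C: N_h·S_h = 2600·7.0 = 18200.00
  stratum D: N_h·S_h = 600·8.9 = 5340.00
  stratum E: N_h·S_h = 2550·7.0 = 17850.00
Σ N_h S_h = 44890.00
n for stratum B = 128·2200.00/44890.00 = 6.273 → 6

6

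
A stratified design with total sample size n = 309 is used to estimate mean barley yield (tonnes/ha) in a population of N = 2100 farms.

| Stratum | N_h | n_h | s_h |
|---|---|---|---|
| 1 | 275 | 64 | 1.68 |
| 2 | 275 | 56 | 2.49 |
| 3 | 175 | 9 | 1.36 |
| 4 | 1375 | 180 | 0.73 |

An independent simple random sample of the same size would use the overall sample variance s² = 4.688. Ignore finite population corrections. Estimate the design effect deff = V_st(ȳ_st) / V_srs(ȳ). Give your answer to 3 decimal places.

V̂(ȳ_st) = Σ W_h² s_h²/n_h, with W_h = N_h/N and N = 2100:
  stratum 1: (275/2100)²·1.68²/64 = 0.00075625
  stratum 2: (275/2100)²·2.49²/56 = 0.00189862
  stratum 3: (175/2100)²·1.36²/9 = 0.00142716
  stratum 4: (1375/2100)²·0.73²/180 = 0.00126923
V_st = 0.00535126
V_srs = s²/n = 4.688/309 = 0.0151715
deff = V_st / V_srs = 0.00535126/0.0151715 = 0.3527

deff ≈ 0.353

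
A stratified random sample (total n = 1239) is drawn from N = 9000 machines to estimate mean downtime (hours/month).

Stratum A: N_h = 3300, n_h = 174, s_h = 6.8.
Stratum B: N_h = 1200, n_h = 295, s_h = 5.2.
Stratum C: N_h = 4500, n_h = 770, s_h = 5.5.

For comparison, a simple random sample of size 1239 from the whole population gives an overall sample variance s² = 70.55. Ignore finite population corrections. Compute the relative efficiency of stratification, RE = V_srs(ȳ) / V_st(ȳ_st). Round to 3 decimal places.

V̂(ȳ_st) = Σ W_h² s_h²/n_h, with W_h = N_h/N and N = 9000:
  stratum A: (3300/9000)²·6.8²/174 = 0.0357282
  stratum B: (1200/9000)²·5.2²/295 = 0.00162953
  stratum C: (4500/9000)²·5.5²/770 = 0.00982143
V_st = 0.0471792
V_srs = s²/n = 70.55/1239 = 0.0569411
Relative efficiency = V_srs / V_st = 0.0569411/0.0471792 = 1.2069

RE ≈ 1.207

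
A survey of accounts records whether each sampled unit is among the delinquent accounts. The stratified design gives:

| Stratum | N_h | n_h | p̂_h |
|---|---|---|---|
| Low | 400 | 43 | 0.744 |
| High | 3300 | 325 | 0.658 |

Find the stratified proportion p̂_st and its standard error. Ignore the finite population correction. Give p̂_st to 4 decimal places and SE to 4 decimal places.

p̂_st ≈ 0.6673, SE ≈ 0.0246

N = 3700; stratum weights W_h = N_h/N.
p̂_st = Σ W_h p̂_h = (400·0.744 + 3300·0.658)/3700 = 0.66730
V̂(p̂_st) = Σ W_h² p̂_h(1−p̂_h)/(n_h−1):
  stratum Low: (400/3700)²·0.744·0.256/42 = 5.30005e-05
  stratum High: (3300/3700)²·0.658·0.342/324 = 0.000552499
V̂(p̂_st) = 0.000605499; SE = √V̂ = 0.0246069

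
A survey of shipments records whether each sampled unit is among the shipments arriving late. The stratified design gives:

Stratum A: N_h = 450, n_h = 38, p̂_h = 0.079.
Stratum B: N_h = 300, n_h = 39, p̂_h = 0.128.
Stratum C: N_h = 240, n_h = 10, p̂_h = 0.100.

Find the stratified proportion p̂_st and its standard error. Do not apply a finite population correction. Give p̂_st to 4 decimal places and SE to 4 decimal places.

N = 990; stratum weights W_h = N_h/N.
p̂_st = Σ W_h p̂_h = (450·0.079 + 300·0.128 + 240·0.100)/990 = 0.09894
V̂(p̂_st) = Σ W_h² p̂_h(1−p̂_h)/(n_h−1):
  stratum A: (450/990)²·0.079·0.921/37 = 0.000406293
  stratum B: (300/990)²·0.128·0.872/38 = 0.000269721
  stratum C: (240/990)²·0.100·0.900/9 = 0.000587695
V̂(p̂_st) = 0.00126371; SE = √V̂ = 0.0355487

p̂_st ≈ 0.0989, SE ≈ 0.0355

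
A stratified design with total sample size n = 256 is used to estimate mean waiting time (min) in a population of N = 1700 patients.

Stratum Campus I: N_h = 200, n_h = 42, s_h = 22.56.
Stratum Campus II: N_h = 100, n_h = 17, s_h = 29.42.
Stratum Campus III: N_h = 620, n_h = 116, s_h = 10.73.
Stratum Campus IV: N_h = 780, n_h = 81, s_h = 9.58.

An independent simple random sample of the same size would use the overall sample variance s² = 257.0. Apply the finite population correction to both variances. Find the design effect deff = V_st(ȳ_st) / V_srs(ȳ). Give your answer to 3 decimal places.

V̂(ȳ_st) = Σ W_h² (1 − n_h/N_h) s_h²/n_h, with W_h = N_h/N and N = 1700:
  stratum Campus I: (200/1700)²·(1 − 42/200)·22.56²/42 = 0.132501
  stratum Campus II: (100/1700)²·(1 − 17/100)·29.42²/17 = 0.146223
  stratum Campus III: (620/1700)²·(1 − 116/620)·10.73²/116 = 0.107316
  stratum Campus IV: (780/1700)²·(1 − 81/780)·9.58²/81 = 0.213757
V_st = 0.599797
V_srs = (1 − 256/1700)·257.0/256 = 0.85273
deff = V_st / V_srs = 0.599797/0.85273 = 0.7034

deff ≈ 0.703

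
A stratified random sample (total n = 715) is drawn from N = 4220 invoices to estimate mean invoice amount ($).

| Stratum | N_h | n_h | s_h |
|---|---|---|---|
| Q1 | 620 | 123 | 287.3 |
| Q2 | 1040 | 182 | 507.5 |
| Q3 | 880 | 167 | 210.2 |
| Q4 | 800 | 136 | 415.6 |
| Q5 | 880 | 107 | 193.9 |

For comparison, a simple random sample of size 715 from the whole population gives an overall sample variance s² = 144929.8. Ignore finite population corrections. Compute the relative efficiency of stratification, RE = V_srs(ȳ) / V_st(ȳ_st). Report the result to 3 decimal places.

V̂(ȳ_st) = Σ W_h² s_h²/n_h, with W_h = N_h/N and N = 4220:
  stratum Q1: (620/4220)²·287.3²/123 = 14.4852
  stratum Q2: (1040/4220)²·507.5²/182 = 85.9493
  stratum Q3: (880/4220)²·210.2²/167 = 11.5051
  stratum Q4: (800/4220)²·415.6²/136 = 45.6423
  stratum Q5: (880/4220)²·193.9²/107 = 15.2796
V_st = 172.861
V_srs = s²/n = 144929.8/715 = 202.699
Relative efficiency = V_srs / V_st = 202.699/172.861 = 1.1726

RE ≈ 1.173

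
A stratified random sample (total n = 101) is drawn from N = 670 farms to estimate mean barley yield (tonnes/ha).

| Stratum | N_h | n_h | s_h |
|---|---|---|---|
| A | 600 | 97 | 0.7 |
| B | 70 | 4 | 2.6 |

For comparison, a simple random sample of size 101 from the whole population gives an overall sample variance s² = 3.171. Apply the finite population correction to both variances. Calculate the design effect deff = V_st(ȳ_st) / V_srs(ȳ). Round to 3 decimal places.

deff ≈ 0.780

V̂(ȳ_st) = Σ W_h² (1 − n_h/N_h) s_h²/n_h, with W_h = N_h/N and N = 670:
  stratum A: (600/670)²·(1 − 97/600)·0.7²/97 = 0.00339621
  stratum B: (70/670)²·(1 − 4/70)·2.6²/4 = 0.0173932
V_st = 0.0207894
V_srs = (1 − 101/670)·3.171/101 = 0.0266632
deff = V_st / V_srs = 0.0207894/0.0266632 = 0.7797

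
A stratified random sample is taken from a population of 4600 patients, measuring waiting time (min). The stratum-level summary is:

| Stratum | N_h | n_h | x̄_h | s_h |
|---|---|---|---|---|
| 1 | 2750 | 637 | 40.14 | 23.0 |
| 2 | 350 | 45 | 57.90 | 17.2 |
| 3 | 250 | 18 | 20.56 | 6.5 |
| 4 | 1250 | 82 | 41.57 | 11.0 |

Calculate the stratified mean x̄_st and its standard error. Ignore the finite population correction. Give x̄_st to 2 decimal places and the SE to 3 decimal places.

x̄_st ≈ 40.82, SE ≈ 0.671

x̄_st = Σ W_h x̄_h = (2750·40.14 + 350·57.90 + 250·20.56 + 1250·41.57)/4600 = 40.81576
V̂(x̄_st) = Σ W_h² s_h²/n_h, with W_h = N_h/N and N = 4600:
  stratum 1: (2750/4600)²·23.0²/637 = 0.296801
  stratum 2: (350/4600)²·17.2²/45 = 0.0380597
  stratum 3: (250/4600)²·6.5²/18 = 0.00693296
  stratum 4: (1250/4600)²·11.0²/82 = 0.108962
V̂(x̄_st) = 0.450756
SE(x̄_st) = √0.450756 = 0.671384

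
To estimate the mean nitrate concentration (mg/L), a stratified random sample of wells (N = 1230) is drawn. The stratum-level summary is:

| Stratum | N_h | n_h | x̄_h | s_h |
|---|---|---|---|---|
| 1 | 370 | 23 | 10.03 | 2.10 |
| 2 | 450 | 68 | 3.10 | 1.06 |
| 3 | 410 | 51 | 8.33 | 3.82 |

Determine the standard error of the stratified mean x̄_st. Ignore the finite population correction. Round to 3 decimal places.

SE(x̄_st) ≈ 0.227

V̂(x̄_st) = Σ W_h² s_h²/n_h, with W_h = N_h/N and N = 1230:
  stratum 1: (370/1230)²·2.10²/23 = 0.0173502
  stratum 2: (450/1230)²·1.06²/68 = 0.00221166
  stratum 3: (410/1230)²·3.82²/51 = 0.0317917
V̂(x̄_st) = 0.0513536
SE(x̄_st) = √0.0513536 = 0.226613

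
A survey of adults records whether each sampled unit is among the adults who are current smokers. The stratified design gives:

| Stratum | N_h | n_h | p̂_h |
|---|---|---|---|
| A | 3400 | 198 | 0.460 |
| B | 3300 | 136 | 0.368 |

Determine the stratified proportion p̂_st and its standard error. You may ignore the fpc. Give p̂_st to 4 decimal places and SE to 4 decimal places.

p̂_st ≈ 0.4147, SE ≈ 0.0273

N = 6700; stratum weights W_h = N_h/N.
p̂_st = Σ W_h p̂_h = (3400·0.460 + 3300·0.368)/6700 = 0.41469
V̂(p̂_st) = Σ W_h² p̂_h(1−p̂_h)/(n_h−1):
  stratum A: (3400/6700)²·0.460·0.540/197 = 0.000324708
  stratum B: (3300/6700)²·0.368·0.632/135 = 0.000417936
V̂(p̂_st) = 0.000742644; SE = √V̂ = 0.0272515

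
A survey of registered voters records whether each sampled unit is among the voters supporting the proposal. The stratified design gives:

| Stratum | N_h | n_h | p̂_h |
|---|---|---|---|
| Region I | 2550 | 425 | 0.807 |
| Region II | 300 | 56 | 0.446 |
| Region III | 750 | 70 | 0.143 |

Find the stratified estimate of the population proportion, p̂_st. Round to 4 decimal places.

N = 3600; stratum weights W_h = N_h/N.
p̂_st = Σ W_h p̂_h = (2550·0.807 + 300·0.446 + 750·0.143)/3600 = 0.63858

p̂_st ≈ 0.6386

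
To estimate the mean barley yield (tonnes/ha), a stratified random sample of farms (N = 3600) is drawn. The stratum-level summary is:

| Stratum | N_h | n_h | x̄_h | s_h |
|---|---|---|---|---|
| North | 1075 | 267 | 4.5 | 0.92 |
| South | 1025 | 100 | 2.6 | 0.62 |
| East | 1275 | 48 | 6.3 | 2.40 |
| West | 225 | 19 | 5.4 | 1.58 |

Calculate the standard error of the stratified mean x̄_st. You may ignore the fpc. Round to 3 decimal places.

V̂(x̄_st) = Σ W_h² s_h²/n_h, with W_h = N_h/N and N = 3600:
  stratum North: (1075/3600)²·0.92²/267 = 0.000282668
  stratum South: (1025/3600)²·0.62²/100 = 0.000311621
  stratum East: (1275/3600)²·2.40²/48 = 0.0150521
  stratum West: (225/3600)²·1.58²/19 = 0.00051324
V̂(x̄_st) = 0.0161596
SE(x̄_st) = √0.0161596 = 0.12712

SE(x̄_st) ≈ 0.127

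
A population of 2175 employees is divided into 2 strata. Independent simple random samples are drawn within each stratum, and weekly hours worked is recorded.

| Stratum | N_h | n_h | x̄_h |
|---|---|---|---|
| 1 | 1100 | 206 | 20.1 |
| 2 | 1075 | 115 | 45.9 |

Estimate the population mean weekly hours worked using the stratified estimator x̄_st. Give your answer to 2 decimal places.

N = Σ N_h = 2175. Stratum weights W_h = N_h/N.
x̄_st = (1100·20.1 + 1075·45.9) / 2175 = 32.8517

x̄_st ≈ 32.85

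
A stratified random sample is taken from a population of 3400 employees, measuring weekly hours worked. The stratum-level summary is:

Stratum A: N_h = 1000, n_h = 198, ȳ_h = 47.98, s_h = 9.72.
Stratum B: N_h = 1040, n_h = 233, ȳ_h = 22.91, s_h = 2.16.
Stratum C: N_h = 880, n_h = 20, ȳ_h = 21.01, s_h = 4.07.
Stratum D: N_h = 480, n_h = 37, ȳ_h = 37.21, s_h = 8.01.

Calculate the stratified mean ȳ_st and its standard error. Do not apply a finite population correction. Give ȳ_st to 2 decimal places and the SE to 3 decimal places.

ȳ_st = Σ W_h ȳ_h = (1000·47.98 + 1040·22.91 + 880·21.01 + 480·37.21)/3400 = 31.81059
V̂(ȳ_st) = Σ W_h² s_h²/n_h, with W_h = N_h/N and N = 3400:
  stratum A: (1000/3400)²·9.72²/198 = 0.0412771
  stratum B: (1040/3400)²·2.16²/233 = 0.00187353
  stratum C: (880/3400)²·4.07²/20 = 0.0554838
  stratum D: (480/3400)²·8.01²/37 = 0.0345611
V̂(ȳ_st) = 0.133196
SE(ȳ_st) = √0.133196 = 0.36496

ȳ_st ≈ 31.81, SE ≈ 0.365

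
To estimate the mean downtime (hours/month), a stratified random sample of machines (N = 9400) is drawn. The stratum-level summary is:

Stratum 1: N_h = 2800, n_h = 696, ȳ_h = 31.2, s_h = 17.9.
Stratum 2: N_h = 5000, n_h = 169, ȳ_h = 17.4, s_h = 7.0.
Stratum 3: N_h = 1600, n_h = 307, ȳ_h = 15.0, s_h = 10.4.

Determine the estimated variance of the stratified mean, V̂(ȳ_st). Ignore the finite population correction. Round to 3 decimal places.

V̂(ȳ_st) ≈ 0.133

V̂(ȳ_st) = Σ W_h² s_h²/n_h, with W_h = N_h/N and N = 9400:
  stratum 1: (2800/9400)²·17.9²/696 = 0.0408467
  stratum 2: (5000/9400)²·7.0²/169 = 0.082034
  stratum 3: (1600/9400)²·10.4²/307 = 0.0102073
V̂(ȳ_st) = 0.133088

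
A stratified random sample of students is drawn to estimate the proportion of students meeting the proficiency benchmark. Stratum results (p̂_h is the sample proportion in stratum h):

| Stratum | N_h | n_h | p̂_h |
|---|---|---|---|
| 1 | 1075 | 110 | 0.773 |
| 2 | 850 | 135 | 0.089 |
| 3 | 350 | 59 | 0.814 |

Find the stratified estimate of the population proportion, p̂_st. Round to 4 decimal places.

N = 2275; stratum weights W_h = N_h/N.
p̂_st = Σ W_h p̂_h = (1075·0.773 + 850·0.089 + 350·0.814)/2275 = 0.52375

p̂_st ≈ 0.5237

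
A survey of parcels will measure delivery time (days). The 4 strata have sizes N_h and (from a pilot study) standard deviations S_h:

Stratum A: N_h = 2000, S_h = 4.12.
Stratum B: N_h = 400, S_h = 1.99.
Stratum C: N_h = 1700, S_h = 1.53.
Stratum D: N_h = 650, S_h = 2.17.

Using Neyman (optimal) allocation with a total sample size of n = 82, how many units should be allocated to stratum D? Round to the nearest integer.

9

Neyman allocation: n_h = n · N_h S_h / Σ N_i S_i, with n = 82.
  stratum A: N_h·S_h = 2000·4.12 = 8240.00
  stratum B: N_h·S_h = 400·1.99 = 796.00
  stratum C: N_h·S_h = 1700·1.53 = 2601.00
  stratum D: N_h·S_h = 650·2.17 = 1410.50
Σ N_h S_h = 13047.50
n for stratum D = 82·1410.50/13047.50 = 8.865 → 9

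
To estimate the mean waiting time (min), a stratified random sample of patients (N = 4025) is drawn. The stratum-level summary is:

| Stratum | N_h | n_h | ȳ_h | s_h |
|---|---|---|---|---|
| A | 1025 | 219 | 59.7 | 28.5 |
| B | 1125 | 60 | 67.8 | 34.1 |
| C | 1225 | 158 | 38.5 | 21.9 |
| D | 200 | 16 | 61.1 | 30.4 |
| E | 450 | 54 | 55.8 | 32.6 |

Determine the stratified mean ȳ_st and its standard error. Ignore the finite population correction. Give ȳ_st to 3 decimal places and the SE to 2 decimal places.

ȳ_st = Σ W_h ȳ_h = (1025·59.7 + 1125·67.8 + 1225·38.5 + 200·61.1 + 450·55.8)/4025 = 55.14534
V̂(ȳ_st) = Σ W_h² s_h²/n_h, with W_h = N_h/N and N = 4025:
  stratum A: (1025/4025)²·28.5²/219 = 0.240526
  stratum B: (1125/4025)²·34.1²/60 = 1.51402
  stratum C: (1225/4025)²·21.9²/158 = 0.281172
  stratum D: (200/4025)²·30.4²/16 = 0.142612
  stratum E: (450/4025)²·32.6²/54 = 0.246
V̂(ȳ_st) = 2.42433
SE(ȳ_st) = √2.42433 = 1.55702

ȳ_st ≈ 55.145, SE ≈ 1.56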